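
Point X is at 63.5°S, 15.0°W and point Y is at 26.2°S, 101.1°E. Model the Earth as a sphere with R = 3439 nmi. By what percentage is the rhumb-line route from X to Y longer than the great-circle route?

11.5%

Great circle: σ = 1.3500 rad → d_gc = Rσ = 4642.7 nmi
Rhumb: Δφ = +0.6510, Δλ = +2.0263, Δψ = +0.9721, q = Δφ/Δψ = 0.6697 → d_rh = R√(Δφ²+q²Δλ²) = 5176.1 nmi
Excess = (5176.1 − 4642.7) / 4642.7 = 533.4 / 4642.7 = 11.49% ≈ 11.5%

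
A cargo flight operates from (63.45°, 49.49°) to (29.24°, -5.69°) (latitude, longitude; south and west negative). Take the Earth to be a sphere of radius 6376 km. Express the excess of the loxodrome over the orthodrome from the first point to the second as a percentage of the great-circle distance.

2.2%

Great circle: σ = 0.8504 rad → d_gc = Rσ = 5422.3 km
Rhumb: Δφ = -0.5971, Δλ = -0.9631, Δψ = -0.9102, q = Δφ/Δψ = 0.6560 → d_rh = R√(Δφ²+q²Δλ²) = 5542.5 km
Excess = (5542.5 − 5422.3) / 5422.3 = 120.2 / 5422.3 = 2.22% ≈ 2.2%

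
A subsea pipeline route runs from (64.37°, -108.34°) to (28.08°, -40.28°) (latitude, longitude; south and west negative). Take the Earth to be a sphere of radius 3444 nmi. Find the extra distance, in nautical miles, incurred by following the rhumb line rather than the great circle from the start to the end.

Great circle: cos σ = sin φ₁ sin φ₂ + cos φ₁ cos φ₂ cos Δλ,  σ = 0.9680 rad → d_gc = 3333.6 nmi
Rhumb line: Δψ = -0.9698, q = Δφ/Δψ = 0.6531, d_rh = R√(Δφ²+q²Δλ²) = 3449.3 nmi
Excess = 3449.3 − 3333.6 = 115.7 ≈ 116 nmi

116 nmi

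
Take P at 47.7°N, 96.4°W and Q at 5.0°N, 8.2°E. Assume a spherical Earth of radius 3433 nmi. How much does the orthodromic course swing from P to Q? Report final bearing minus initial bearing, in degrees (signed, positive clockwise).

+63.3°

Initial bearing θ₁ = atan2(sin Δλ cos φ₂, cos φ₁ sin φ₂ − sin φ₁ cos φ₂ cos Δλ) = 75.77°
Final bearing θ₂ = (initial bearing from the destination back to the start) + 180° = 139.09°
Δθ = θ₂ − θ₁ = +63.3°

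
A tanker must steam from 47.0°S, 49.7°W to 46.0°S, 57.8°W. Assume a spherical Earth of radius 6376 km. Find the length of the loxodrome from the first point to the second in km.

630 km

Rhumb course C = atan2(Δλ, Δψ) with Δψ = ln[tan(π/4+φ₂/2)/tan(π/4+φ₁/2)] = +0.0254, Δλ = -0.1414 → C = 280.17°
d = R·|Δφ| / |cos C| = 6376·0.01745 / 0.17654 = 630 km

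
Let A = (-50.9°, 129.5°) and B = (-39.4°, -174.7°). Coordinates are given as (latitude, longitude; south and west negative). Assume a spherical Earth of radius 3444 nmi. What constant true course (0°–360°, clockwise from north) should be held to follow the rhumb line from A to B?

Δψ = ln[tan(π/4+φ₂/2)/tan(π/4+φ₁/2)] = +0.2861
Δλ = +0.9739 rad (taken the short way round)
course = atan2(Δλ, Δψ) = 73.63°

73.6°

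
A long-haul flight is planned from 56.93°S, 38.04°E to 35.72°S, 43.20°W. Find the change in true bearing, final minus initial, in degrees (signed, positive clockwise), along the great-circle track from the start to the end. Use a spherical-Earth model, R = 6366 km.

Initial bearing θ₁ = atan2(sin Δλ cos φ₂, cos φ₁ sin φ₂ − sin φ₁ cos φ₂ cos Δλ) = 255.00°
Final bearing θ₂ = (initial bearing from the destination back to the start) + 180° = 319.52°
Δθ = θ₂ − θ₁ = +64.5°

+64.5°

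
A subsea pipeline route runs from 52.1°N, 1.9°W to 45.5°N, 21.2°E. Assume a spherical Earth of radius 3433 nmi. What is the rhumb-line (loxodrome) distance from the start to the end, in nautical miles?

Rhumb course C = atan2(Δλ, Δψ) with Δψ = ln[tan(π/4+φ₂/2)/tan(π/4+φ₁/2)] = -0.1752, Δλ = +0.4032 → C = 113.49°
d = R·|Δφ| / |cos C| = 3433·0.11519 / 0.39861 = 992 nmi

992 nmi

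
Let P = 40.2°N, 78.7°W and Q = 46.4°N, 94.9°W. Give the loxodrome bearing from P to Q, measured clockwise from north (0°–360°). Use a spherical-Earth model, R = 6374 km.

Δψ = ln[tan(π/4+φ₂/2)/tan(π/4+φ₁/2)] = +0.1489
Δλ = -0.2827 rad (taken the short way round)
course = atan2(Δλ, Δψ) = 297.77°

297.8°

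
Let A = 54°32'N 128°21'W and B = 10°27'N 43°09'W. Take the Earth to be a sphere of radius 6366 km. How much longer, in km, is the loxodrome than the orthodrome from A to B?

Great circle: cos σ = sin φ₁ sin φ₂ + cos φ₁ cos φ₂ cos Δλ,  σ = 1.3741 rad → d_gc = 8747.3 km
Rhumb line: Δψ = -0.9567, q = Δφ/Δψ = 0.8042, d_rh = R√(Δφ²+q²Δλ²) = 9052.5 km
Excess = 9052.5 − 8747.3 = 305.2 ≈ 305 km

305 km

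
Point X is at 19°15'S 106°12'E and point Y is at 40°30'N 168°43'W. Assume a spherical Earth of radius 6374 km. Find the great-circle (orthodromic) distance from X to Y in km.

Haversine: a = sin²(Δφ/2)+cos φ₁ cos φ₂ sin²(Δλ/2) = 0.57629;  σ = 2·atan2(√a,√(1−a))
σ = 98.777° → d = Rσ = 6374·1.72398 = 10989 km

10989 km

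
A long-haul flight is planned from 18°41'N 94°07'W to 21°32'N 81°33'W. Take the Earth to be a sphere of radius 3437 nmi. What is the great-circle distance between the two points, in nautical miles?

cos σ = sin φ₁ sin φ₂ + cos φ₁ cos φ₂ cos Δλ
      = sin(18.68°)sin(21.53°) + cos(18.68°)cos(21.53°)cos(12.57°) = 0.9777
σ = 12.136° → d = Rσ = 3437·0.21181 = 728 nmi

728 nmi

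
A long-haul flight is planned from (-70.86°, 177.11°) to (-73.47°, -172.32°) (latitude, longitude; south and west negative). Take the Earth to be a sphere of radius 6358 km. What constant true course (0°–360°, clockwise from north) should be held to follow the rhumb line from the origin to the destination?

128.9°

Δψ = ln[tan(π/4+φ₂/2)/tan(π/4+φ₁/2)] = -0.1490
Δλ = +0.1845 rad (taken the short way round)
course = atan2(Δλ, Δψ) = 128.93°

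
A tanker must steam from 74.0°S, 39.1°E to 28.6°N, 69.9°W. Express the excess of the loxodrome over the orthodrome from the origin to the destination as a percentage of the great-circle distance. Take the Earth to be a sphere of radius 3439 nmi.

5.4%

Great circle: σ = 2.1400 rad → d_gc = Rσ = 7359.4 nmi
Rhumb: Δφ = +1.7907, Δλ = -1.9024, Δψ = +2.4835, q = Δφ/Δψ = 0.7210 → d_rh = R√(Δφ²+q²Δλ²) = 7757.3 nmi
Excess = (7757.3 − 7359.4) / 7359.4 = 397.9 / 7359.4 = 5.41% ≈ 5.4%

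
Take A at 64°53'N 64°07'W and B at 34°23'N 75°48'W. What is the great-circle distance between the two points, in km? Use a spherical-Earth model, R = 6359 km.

3475 km

cos σ = sin φ₁ sin φ₂ + cos φ₁ cos φ₂ cos Δλ
      = sin(64.88°)sin(34.38°) + cos(64.88°)cos(34.38°)cos(-11.68°) = 0.8544
σ = 31.310° → d = Rσ = 6359·0.54646 = 3475 km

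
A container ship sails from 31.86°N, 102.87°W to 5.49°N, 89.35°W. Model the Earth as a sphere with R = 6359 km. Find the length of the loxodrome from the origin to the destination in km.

3247 km

Δψ = ln[tan(π/4+φ₂/2)/tan(π/4+φ₁/2)] = -0.4912;  Δφ = -0.4602 rad,  Δλ = +0.2360 rad
q = Δφ/Δψ = 0.9370
d = R·√(Δφ² + q²Δλ²) = 6359·0.51060 = 3247 km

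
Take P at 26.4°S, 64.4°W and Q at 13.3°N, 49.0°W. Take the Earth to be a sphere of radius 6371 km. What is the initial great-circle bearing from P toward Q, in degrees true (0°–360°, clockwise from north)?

N = sin Δλ·cos φ₂ = +0.2584;  D = cos φ₁ sin φ₂ − sin φ₁ cos φ₂ cos Δλ = +0.6232
initial course = atan2(N, D) = 22.52°

22.5°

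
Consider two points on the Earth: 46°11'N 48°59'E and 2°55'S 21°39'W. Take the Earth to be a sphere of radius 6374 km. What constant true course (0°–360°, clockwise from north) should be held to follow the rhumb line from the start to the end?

232.0°

Meridional parts: M(φ₁)=+0.9109, M(φ₂)=-0.0509 → ΔM = -0.9618;  Δλ = -1.2328 rad
tan C = Δλ / ΔM = +1.2817 → C = 232.04°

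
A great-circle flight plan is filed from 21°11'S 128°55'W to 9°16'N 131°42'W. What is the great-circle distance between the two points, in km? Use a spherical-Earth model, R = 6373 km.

3401 km

cos σ = sin φ₁ sin φ₂ + cos φ₁ cos φ₂ cos Δλ
      = sin(-21.18°)sin(9.27°) + cos(-21.18°)cos(9.27°)cos(-2.78°) = 0.8610
σ = 30.573° → d = Rσ = 6373·0.53359 = 3401 km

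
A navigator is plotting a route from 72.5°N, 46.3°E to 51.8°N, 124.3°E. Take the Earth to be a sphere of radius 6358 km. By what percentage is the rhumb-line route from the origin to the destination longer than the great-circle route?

Great circle: σ = 0.6630 rad → d_gc = Rσ = 4215.4 km
Rhumb: Δφ = -0.3613, Δλ = +1.3614, Δψ = -0.8109, q = Δφ/Δψ = 0.4456 → d_rh = R√(Δφ²+q²Δλ²) = 4488.8 km
Excess = (4488.8 − 4215.4) / 4215.4 = 273.4 / 4215.4 = 6.49% ≈ 6.5%

6.5%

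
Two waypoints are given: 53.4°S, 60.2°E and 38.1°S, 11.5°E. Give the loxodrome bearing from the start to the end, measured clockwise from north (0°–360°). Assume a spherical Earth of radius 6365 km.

294.4°

Meridional parts: M(φ₁)=-1.1065, M(φ₂)=-0.7202 → ΔM = +0.3863;  Δλ = -0.8500 rad
tan C = Δλ / ΔM = -2.2004 → C = 294.44°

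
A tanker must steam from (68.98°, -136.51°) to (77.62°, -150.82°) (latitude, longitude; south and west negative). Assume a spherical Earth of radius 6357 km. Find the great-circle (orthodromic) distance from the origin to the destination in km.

cos σ = sin φ₁ sin φ₂ + cos φ₁ cos φ₂ cos Δλ
      = sin(68.98°)sin(77.62°) + cos(68.98°)cos(77.62°)cos(-14.31°) = 0.9863
σ = 9.507° → d = Rσ = 6357·0.16593 = 1055 km

1055 km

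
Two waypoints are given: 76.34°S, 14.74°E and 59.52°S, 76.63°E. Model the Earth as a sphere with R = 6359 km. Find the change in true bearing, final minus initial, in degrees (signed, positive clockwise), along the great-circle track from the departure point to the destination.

-58.6°

Initial bearing θ₁ = atan2(sin Δλ cos φ₂, cos φ₁ sin φ₂ − sin φ₁ cos φ₂ cos Δλ) = 86.33°
Final bearing θ₂ = (initial bearing from the destination back to the start) + 180° = 27.69°
Δθ = θ₂ − θ₁ = -58.6°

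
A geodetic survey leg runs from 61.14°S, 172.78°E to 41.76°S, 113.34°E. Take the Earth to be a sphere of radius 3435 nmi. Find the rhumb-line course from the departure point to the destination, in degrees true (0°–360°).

298.1°

Meridional parts: M(φ₁)=-1.3575, M(φ₂)=-0.8035 → ΔM = +0.5539;  Δλ = -1.0374 rad
tan C = Δλ / ΔM = -1.8729 → C = 298.10°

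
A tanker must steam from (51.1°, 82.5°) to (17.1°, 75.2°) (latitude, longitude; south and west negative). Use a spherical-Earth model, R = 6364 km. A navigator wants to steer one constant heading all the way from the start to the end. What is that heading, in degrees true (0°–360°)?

189.8°

Meridional parts: M(φ₁)=+1.0409, M(φ₂)=+0.3030 → ΔM = -0.7379;  Δλ = -0.1274 rad
tan C = Δλ / ΔM = +0.1727 → C = 189.80°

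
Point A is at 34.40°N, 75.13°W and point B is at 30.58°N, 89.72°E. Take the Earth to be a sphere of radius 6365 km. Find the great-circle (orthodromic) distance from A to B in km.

12605 km

cos σ = sin φ₁ sin φ₂ + cos φ₁ cos φ₂ cos Δλ
      = sin(34.40°)sin(30.58°) + cos(34.40°)cos(30.58°)cos(164.85°) = -0.3982
σ = 113.469° → d = Rσ = 6365·1.98040 = 12605 km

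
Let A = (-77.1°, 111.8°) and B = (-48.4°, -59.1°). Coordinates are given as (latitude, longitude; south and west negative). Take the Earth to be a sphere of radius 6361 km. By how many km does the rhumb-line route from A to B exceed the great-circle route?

2428 km

Great circle: cos σ = sin φ₁ sin φ₂ + cos φ₁ cos φ₂ cos Δλ,  σ = 0.9489 rad → d_gc = 6036.0 km
Rhumb line: Δψ = +1.2120, q = Δφ/Δψ = 0.4133, d_rh = R√(Δφ²+q²Δλ²) = 8464.4 km
Excess = 8464.4 − 6036.0 = 2428.4 ≈ 2428 km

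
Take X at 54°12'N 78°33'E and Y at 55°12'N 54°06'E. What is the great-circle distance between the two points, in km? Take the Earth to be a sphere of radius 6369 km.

1566 km

cos σ = sin φ₁ sin φ₂ + cos φ₁ cos φ₂ cos Δλ
      = sin(54.20°)sin(55.20°) + cos(54.20°)cos(55.20°)cos(-24.45°) = 0.9699
σ = 14.091° → d = Rσ = 6369·0.24594 = 1566 km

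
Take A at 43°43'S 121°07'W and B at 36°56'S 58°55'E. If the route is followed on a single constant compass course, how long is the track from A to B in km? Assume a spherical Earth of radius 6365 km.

15239 km

Δψ = ln[tan(π/4+φ₂/2)/tan(π/4+φ₁/2)] = +0.1555;  Δφ = +0.1184 rad,  Δλ = -3.1410 rad
q = Δφ/Δψ = 0.7613
d = R·√(Δφ² + q²Δλ²) = 6365·2.39417 = 15239 km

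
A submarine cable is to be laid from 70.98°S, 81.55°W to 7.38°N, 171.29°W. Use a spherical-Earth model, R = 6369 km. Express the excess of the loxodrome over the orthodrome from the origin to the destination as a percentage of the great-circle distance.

Great circle: σ = 1.6911 rad → d_gc = Rσ = 10770.3 km
Rhumb: Δφ = +1.3676, Δλ = -1.5663, Δψ = +1.9158, q = Δφ/Δψ = 0.7139 → d_rh = R√(Δφ²+q²Δλ²) = 11251.0 km
Excess = (11251.0 − 10770.3) / 10770.3 = 480.7 / 10770.3 = 4.46% ≈ 4.5%

4.5%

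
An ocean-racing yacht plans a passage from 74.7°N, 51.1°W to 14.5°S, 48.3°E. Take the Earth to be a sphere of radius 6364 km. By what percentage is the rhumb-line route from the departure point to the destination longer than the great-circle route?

5.6%

Great circle: σ = 1.8580 rad → d_gc = Rσ = 11824.0 km
Rhumb: Δφ = -1.5568, Δλ = +1.7349, Δψ = -2.2634, q = Δφ/Δψ = 0.6878 → d_rh = R√(Δφ²+q²Δλ²) = 12483.3 km
Excess = (12483.3 − 11824.0) / 11824.0 = 659.3 / 11824.0 = 5.58% ≈ 5.6%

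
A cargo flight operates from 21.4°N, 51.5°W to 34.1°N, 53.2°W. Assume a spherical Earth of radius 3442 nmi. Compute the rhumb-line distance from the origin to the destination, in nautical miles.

Rhumb course C = atan2(Δλ, Δψ) with Δψ = ln[tan(π/4+φ₂/2)/tan(π/4+φ₁/2)] = +0.2513, Δλ = -0.0297 → C = 353.27°
d = R·|Δφ| / |cos C| = 3442·0.22166 / 0.99310 = 768 nmi

768 nmi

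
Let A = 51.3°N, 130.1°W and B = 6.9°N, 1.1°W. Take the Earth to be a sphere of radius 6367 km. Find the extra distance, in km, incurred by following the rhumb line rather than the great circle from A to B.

Great circle: cos σ = sin φ₁ sin φ₂ + cos φ₁ cos φ₂ cos Δλ,  σ = 1.8722 rad → d_gc = 11920.4 km
Rhumb line: Δψ = -0.9258, q = Δφ/Δψ = 0.8371, d_rh = R√(Δφ²+q²Δλ²) = 12974.4 km
Excess = 12974.4 − 11920.4 = 1054.0 ≈ 1054 km

1054 km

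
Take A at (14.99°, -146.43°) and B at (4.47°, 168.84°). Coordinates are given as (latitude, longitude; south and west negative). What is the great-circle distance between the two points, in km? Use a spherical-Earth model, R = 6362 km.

5022 km

cos σ = sin φ₁ sin φ₂ + cos φ₁ cos φ₂ cos Δλ
      = sin(14.99°)sin(4.47°) + cos(14.99°)cos(4.47°)cos(-44.73°) = 0.7043
σ = 45.225° → d = Rσ = 6362·0.78932 = 5022 km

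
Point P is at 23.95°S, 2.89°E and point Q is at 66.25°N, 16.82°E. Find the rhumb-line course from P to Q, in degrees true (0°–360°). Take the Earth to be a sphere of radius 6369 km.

Δψ = ln[tan(π/4+φ₂/2)/tan(π/4+φ₁/2)] = +1.9901
Δλ = +0.2431 rad (taken the short way round)
course = atan2(Δλ, Δψ) = 6.97°

7.0°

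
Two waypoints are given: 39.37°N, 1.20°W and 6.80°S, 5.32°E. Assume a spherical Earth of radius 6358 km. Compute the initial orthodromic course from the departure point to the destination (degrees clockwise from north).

171.1°

θ = atan2( sin Δλ·cos φ₂ ,  cos φ₁ sin φ₂ − sin φ₁ cos φ₂ cos Δλ )
  = atan2(+0.1128, -0.7173) = 171.07°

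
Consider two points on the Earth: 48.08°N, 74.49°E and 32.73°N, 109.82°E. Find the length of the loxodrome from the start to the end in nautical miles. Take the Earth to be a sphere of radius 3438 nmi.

1848 nmi

Rhumb course C = atan2(Δλ, Δψ) with Δψ = ln[tan(π/4+φ₂/2)/tan(π/4+φ₁/2)] = -0.3544, Δλ = +0.6166 → C = 119.89°
d = R·|Δφ| / |cos C| = 3438·0.26791 / 0.49834 = 1848 nmi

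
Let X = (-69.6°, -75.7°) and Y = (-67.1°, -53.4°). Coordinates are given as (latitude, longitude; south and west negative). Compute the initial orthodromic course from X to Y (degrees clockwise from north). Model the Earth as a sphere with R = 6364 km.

θ = atan2( sin Δλ·cos φ₂ ,  cos φ₁ sin φ₂ − sin φ₁ cos φ₂ cos Δλ )
  = atan2(+0.1477, +0.0163) = 83.68°

83.7°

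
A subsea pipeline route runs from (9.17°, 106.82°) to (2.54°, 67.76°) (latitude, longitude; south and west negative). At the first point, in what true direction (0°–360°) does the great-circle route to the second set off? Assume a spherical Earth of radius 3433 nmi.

262.8°

N = sin Δλ·cos φ₂ = -0.6295;  D = cos φ₁ sin φ₂ − sin φ₁ cos φ₂ cos Δλ = -0.0799
initial course = atan2(N, D) = 262.77°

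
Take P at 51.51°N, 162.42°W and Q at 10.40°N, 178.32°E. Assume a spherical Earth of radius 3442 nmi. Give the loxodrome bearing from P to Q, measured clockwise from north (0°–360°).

201.1°

Δψ = ln[tan(π/4+φ₂/2)/tan(π/4+φ₁/2)] = -0.8698
Δλ = -0.3362 rad (taken the short way round)
course = atan2(Δλ, Δψ) = 201.13°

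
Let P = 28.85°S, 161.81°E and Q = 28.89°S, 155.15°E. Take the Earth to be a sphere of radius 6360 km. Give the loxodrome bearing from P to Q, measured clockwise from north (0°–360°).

Δψ = ln[tan(π/4+φ₂/2)/tan(π/4+φ₁/2)] = -0.0008
Δλ = -0.1162 rad (taken the short way round)
course = atan2(Δλ, Δψ) = 269.61°

269.6°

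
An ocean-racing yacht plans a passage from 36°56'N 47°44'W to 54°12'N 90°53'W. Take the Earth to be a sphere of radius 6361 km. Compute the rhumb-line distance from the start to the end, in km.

Rhumb course C = atan2(Δλ, Δψ) with Δψ = ln[tan(π/4+φ₂/2)/tan(π/4+φ₁/2)] = +0.4356, Δλ = -0.7531 → C = 300.05°
d = R·|Δφ| / |cos C| = 6361·0.30136 / 0.50068 = 3829 km

3829 km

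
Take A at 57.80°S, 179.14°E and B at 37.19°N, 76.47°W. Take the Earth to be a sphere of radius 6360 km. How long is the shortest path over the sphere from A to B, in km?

Haversine: a = sin²(Δφ/2)+cos φ₁ cos φ₂ sin²(Δλ/2) = 0.80849;  σ = 2·atan2(√a,√(1−a))
σ = 128.097° → d = Rσ = 6360·2.23571 = 14219 km

14219 km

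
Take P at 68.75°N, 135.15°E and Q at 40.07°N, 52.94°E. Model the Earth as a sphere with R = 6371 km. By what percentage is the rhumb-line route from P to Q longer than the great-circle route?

6.4%

Great circle: σ = 0.8795 rad → d_gc = Rσ = 5603.2 km
Rhumb: Δφ = -0.5006, Δλ = -1.4348, Δψ = -0.9090, q = Δφ/Δψ = 0.5507 → d_rh = R√(Δφ²+q²Δλ²) = 5959.2 km
Excess = (5959.2 − 5603.2) / 5603.2 = 356.0 / 5603.2 = 6.354% ≈ 6.4%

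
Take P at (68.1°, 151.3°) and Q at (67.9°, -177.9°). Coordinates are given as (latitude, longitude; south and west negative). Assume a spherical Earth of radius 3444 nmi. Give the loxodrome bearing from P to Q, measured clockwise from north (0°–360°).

Meridional parts: M(φ₁)=+1.6426, M(φ₂)=+1.6333 → ΔM = -0.0093;  Δλ = +0.5376 rad
tan C = Δλ / ΔM = -57.6890 → C = 90.99°

91.0°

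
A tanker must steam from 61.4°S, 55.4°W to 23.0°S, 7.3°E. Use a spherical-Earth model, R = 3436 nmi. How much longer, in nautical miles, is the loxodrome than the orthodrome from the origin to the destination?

88 nmi

Great circle: cos σ = sin φ₁ sin φ₂ + cos φ₁ cos φ₂ cos Δλ,  σ = 0.9942 rad → d_gc = 3416.2 nmi
Rhumb line: Δψ = +0.9542, q = Δφ/Δψ = 0.7024, d_rh = R√(Δφ²+q²Δλ²) = 3503.9 nmi
Excess = 3503.9 − 3416.2 = 87.7 ≈ 88 nmi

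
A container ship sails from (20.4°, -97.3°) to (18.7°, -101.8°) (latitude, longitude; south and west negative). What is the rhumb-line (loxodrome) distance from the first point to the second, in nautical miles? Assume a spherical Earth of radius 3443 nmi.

Rhumb course C = atan2(Δλ, Δψ) with Δψ = ln[tan(π/4+φ₂/2)/tan(π/4+φ₁/2)] = -0.0315, Δλ = -0.0785 → C = 248.15°
d = R·|Δφ| / |cos C| = 3443·0.02967 / 0.37212 = 275 nmi

275 nmi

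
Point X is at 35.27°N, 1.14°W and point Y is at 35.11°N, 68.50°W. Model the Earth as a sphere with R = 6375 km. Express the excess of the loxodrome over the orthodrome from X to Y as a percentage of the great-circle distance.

2.1%

Great circle: σ = 0.9407 rad → d_gc = Rσ = 5997.1 km
Rhumb: Δφ = -0.0028, Δλ = -1.1757, Δψ = -0.0034, q = Δφ/Δψ = 0.8172 → d_rh = R√(Δφ²+q²Δλ²) = 6125.1 km
Excess = (6125.1 − 5997.1) / 5997.1 = 128.0 / 5997.1 = 2.13% ≈ 2.1%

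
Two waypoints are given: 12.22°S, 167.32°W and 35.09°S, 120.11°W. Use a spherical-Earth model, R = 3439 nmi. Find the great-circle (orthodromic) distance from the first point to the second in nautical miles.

Haversine: a = sin²(Δφ/2)+cos φ₁ cos φ₂ sin²(Δλ/2) = 0.16753;  σ = 2·atan2(√a,√(1−a))
σ = 48.323° → d = Rσ = 3439·0.84339 = 2900 nmi

2900 nmi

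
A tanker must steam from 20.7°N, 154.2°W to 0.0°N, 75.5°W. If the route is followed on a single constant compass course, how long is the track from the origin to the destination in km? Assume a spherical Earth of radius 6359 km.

Rhumb course C = atan2(Δλ, Δψ) with Δψ = ln[tan(π/4+φ₂/2)/tan(π/4+φ₁/2)] = -0.3694, Δλ = +1.3736 → C = 105.05°
d = R·|Δφ| / |cos C| = 6359·0.36128 / 0.25971 = 8846 km

8846 km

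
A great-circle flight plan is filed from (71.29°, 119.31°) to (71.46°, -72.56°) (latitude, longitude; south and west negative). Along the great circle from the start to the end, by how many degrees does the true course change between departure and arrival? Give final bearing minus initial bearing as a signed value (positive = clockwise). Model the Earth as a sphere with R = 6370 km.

Initial bearing θ₁ = atan2(sin Δλ cos φ₂, cos φ₁ sin φ₂ − sin φ₁ cos φ₂ cos Δλ) = 6.23°
Final bearing θ₂ = (initial bearing from the destination back to the start) + 180° = 173.71°
Δθ = θ₂ − θ₁ = +167.5°

+167.5°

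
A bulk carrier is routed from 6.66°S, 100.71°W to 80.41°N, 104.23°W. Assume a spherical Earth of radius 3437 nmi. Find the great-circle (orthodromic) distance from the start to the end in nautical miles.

5224 nmi

cos σ = sin φ₁ sin φ₂ + cos φ₁ cos φ₂ cos Δλ
      = sin(-6.66°)sin(80.41°) + cos(-6.66°)cos(80.41°)cos(-3.52°) = 0.0508
σ = 87.088° → d = Rσ = 3437·1.51997 = 5224 nmi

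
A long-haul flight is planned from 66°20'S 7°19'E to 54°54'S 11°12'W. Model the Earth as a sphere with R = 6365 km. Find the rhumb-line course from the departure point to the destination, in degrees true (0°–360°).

321.9°

Meridional parts: M(φ₁)=-1.5629, M(φ₂)=-1.1512 → ΔM = +0.4117;  Δλ = -0.3232 rad
tan C = Δλ / ΔM = -0.7849 → C = 321.87°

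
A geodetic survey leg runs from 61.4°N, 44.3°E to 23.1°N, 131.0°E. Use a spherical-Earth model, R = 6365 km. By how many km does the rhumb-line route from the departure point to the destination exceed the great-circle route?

Great circle: cos σ = sin φ₁ sin φ₂ + cos φ₁ cos φ₂ cos Δλ,  σ = 1.1920 rad → d_gc = 7587.0 km
Rhumb line: Δψ = -0.9523, q = Δφ/Δψ = 0.7019, d_rh = R√(Δφ²+q²Δλ²) = 7988.0 km
Excess = 7988.0 − 7587.0 = 401.0 ≈ 401 km

401 km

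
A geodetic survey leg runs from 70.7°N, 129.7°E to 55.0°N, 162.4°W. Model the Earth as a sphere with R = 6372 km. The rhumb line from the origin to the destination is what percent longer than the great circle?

Great circle: σ = 0.5653 rad → d_gc = Rσ = 3602.0 km
Rhumb: Δφ = -0.2740, Δλ = +1.1851, Δψ = -0.6175, q = Δφ/Δψ = 0.4437 → d_rh = R√(Δφ²+q²Δλ²) = 3778.4 km
Excess = (3778.4 − 3602.0) / 3602.0 = 176.4 / 3602.0 = 4.90% ≈ 4.9%

4.9%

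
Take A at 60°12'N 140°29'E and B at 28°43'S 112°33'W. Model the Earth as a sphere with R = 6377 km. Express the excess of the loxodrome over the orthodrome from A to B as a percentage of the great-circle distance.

2.8%

Great circle: σ = 2.1461 rad → d_gc = Rσ = 13686.0 km
Rhumb: Δφ = -1.5519, Δλ = +1.8669, Δψ = -1.8476, q = Δφ/Δψ = 0.8400 → d_rh = R√(Δφ²+q²Δλ²) = 14069.1 km
Excess = (14069.1 − 13686.0) / 13686.0 = 383.1 / 13686.0 = 2.80% ≈ 2.8%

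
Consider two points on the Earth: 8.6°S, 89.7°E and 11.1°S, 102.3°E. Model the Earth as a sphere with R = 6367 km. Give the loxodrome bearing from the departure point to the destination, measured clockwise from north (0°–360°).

101.4°

Δψ = ln[tan(π/4+φ₂/2)/tan(π/4+φ₁/2)] = -0.0443
Δλ = +0.2199 rad (taken the short way round)
course = atan2(Δλ, Δψ) = 101.39°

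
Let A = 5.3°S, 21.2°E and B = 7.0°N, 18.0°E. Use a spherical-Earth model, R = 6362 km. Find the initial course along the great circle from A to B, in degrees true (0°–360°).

345.4°

N = sin Δλ·cos φ₂ = -0.0554;  D = cos φ₁ sin φ₂ − sin φ₁ cos φ₂ cos Δλ = +0.2129
initial course = atan2(N, D) = 345.41°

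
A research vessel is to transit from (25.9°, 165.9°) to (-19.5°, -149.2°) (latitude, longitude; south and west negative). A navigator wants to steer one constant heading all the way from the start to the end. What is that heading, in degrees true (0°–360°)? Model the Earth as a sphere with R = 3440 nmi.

136.1°

Meridional parts: M(φ₁)=+0.4683, M(φ₂)=-0.3471 → ΔM = -0.8154;  Δλ = +0.7837 rad
tan C = Δλ / ΔM = -0.9611 → C = 136.14°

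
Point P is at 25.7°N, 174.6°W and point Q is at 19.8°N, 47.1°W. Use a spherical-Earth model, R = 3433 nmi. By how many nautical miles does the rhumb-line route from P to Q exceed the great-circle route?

Great circle: cos σ = sin φ₁ sin φ₂ + cos φ₁ cos φ₂ cos Δλ,  σ = 1.9490 rad → d_gc = 6690.8 nmi
Rhumb line: Δψ = -0.1117, q = Δφ/Δψ = 0.9216, d_rh = R√(Δφ²+q²Δλ²) = 7049.8 nmi
Excess = 7049.8 − 6690.8 = 359.0 ≈ 359 nmi

359 nmi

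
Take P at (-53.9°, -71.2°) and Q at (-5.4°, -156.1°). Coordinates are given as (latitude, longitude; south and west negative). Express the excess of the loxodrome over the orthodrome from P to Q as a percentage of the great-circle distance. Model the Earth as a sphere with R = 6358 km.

Great circle: σ = 1.4423 rad → d_gc = Rσ = 9169.9 km
Rhumb: Δφ = +0.8465, Δλ = -1.4818, Δψ = +1.0268, q = Δφ/Δψ = 0.8244 → d_rh = R√(Δφ²+q²Δλ²) = 9449.1 km
Excess = (9449.1 − 9169.9) / 9169.9 = 279.2 / 9169.9 = 3.04% ≈ 3.0%

3.0%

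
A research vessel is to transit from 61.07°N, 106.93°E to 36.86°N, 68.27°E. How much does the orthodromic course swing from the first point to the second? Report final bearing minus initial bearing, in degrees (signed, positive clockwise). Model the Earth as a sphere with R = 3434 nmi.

Initial bearing θ₁ = atan2(sin Δλ cos φ₂, cos φ₁ sin φ₂ − sin φ₁ cos φ₂ cos Δλ) = 242.82°
Final bearing θ₂ = (initial bearing from the destination back to the start) + 180° = 212.54°
Δθ = θ₂ − θ₁ = -30.3°

-30.3°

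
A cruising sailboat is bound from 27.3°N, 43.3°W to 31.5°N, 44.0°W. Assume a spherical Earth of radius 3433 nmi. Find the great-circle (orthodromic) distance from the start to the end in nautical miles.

cos σ = sin φ₁ sin φ₂ + cos φ₁ cos φ₂ cos Δλ
      = sin(27.30°)sin(31.50°) + cos(27.30°)cos(31.50°)cos(-0.70°) = 0.9973
σ = 4.244° → d = Rσ = 3433·0.07407 = 254 nmi

254 nmi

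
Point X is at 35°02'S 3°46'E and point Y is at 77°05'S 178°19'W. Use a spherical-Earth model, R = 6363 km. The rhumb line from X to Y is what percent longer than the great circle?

40.5%

Great circle: σ = 1.1847 rad → d_gc = Rσ = 7538.0 km
Rhumb: Δφ = -0.7339, Δλ = +3.1052, Δψ = -1.5251, q = Δφ/Δψ = 0.4812 → d_rh = R√(Δφ²+q²Δλ²) = 10593.4 km
Excess = (10593.4 − 7538.0) / 7538.0 = 3055.4 / 7538.0 = 40.53% ≈ 40.5%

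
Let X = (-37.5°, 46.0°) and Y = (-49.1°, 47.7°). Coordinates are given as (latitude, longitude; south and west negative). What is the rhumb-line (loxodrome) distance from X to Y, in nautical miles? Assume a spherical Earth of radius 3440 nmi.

Rhumb course C = atan2(Δλ, Δψ) with Δψ = ln[tan(π/4+φ₂/2)/tan(π/4+φ₁/2)] = -0.2795, Δλ = +0.0297 → C = 173.94°
d = R·|Δφ| / |cos C| = 3440·0.20246 / 0.99441 = 700 nmi

700 nmi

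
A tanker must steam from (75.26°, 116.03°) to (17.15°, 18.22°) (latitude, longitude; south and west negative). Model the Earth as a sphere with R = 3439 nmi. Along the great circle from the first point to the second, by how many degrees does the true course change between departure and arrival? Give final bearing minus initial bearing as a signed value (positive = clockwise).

Initial bearing θ₁ = atan2(sin Δλ cos φ₂, cos φ₁ sin φ₂ − sin φ₁ cos φ₂ cos Δλ) = 281.96°
Final bearing θ₂ = (initial bearing from the destination back to the start) + 180° = 195.10°
Δθ = θ₂ − θ₁ = -86.9°

-86.9°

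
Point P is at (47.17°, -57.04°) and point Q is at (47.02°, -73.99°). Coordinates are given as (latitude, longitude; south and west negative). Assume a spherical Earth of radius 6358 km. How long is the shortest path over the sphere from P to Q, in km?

1278 km

Haversine: a = sin²(Δφ/2)+cos φ₁ cos φ₂ sin²(Δλ/2) = 0.01007;  σ = 2·atan2(√a,√(1−a))
σ = 11.518° → d = Rσ = 6358·0.20102 = 1278 km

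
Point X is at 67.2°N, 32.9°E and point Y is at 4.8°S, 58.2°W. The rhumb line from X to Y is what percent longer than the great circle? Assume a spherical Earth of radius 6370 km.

Great circle: σ = 1.6555 rad → d_gc = Rσ = 10545.2 km
Rhumb: Δφ = -1.2566, Δλ = -1.5900, Δψ = -1.6852, q = Δφ/Δψ = 0.7457 → d_rh = R√(Δφ²+q²Δλ²) = 11005.4 km
Excess = (11005.4 − 10545.2) / 10545.2 = 460.2 / 10545.2 = 4.36% ≈ 4.4%

4.4%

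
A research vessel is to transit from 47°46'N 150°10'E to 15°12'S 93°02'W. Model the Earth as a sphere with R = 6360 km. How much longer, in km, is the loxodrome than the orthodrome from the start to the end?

Great circle: cos σ = sin φ₁ sin φ₂ + cos φ₁ cos φ₂ cos Δλ,  σ = 2.0790 rad → d_gc = 13222.3 km
Rhumb line: Δψ = -1.2199, q = Δφ/Δψ = 0.9009, d_rh = R√(Δφ²+q²Δλ²) = 13611.9 km
Excess = 13611.9 − 13222.3 = 389.6 ≈ 390 km

390 km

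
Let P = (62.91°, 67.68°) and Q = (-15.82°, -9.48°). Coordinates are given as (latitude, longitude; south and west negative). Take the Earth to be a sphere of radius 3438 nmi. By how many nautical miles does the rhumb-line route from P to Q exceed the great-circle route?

121 nmi

Great circle: cos σ = sin φ₁ sin φ₂ + cos φ₁ cos φ₂ cos Δλ,  σ = 1.7167 rad → d_gc = 5901.9 nmi
Rhumb line: Δψ = -1.7030, q = Δφ/Δψ = 0.8069, d_rh = R√(Δφ²+q²Δλ²) = 6022.7 nmi
Excess = 6022.7 − 5901.9 = 120.8 ≈ 121 nmi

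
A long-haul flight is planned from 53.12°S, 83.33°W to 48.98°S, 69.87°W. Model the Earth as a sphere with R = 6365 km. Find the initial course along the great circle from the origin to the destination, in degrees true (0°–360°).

θ = atan2( sin Δλ·cos φ₂ ,  cos φ₁ sin φ₂ − sin φ₁ cos φ₂ cos Δλ )
  = atan2(+0.1528, +0.0578) = 69.28°

69.3°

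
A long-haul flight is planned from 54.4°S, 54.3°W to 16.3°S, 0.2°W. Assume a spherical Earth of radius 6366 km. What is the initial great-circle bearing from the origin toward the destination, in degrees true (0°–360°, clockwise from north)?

69.3°

N = sin Δλ·cos φ₂ = +0.7775;  D = cos φ₁ sin φ₂ − sin φ₁ cos φ₂ cos Δλ = +0.2942
initial course = atan2(N, D) = 69.27°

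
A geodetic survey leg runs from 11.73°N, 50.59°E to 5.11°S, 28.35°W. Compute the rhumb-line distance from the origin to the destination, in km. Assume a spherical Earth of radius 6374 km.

Δψ = ln[tan(π/4+φ₂/2)/tan(π/4+φ₁/2)] = -0.2955;  Δφ = -0.2939 rad,  Δλ = -1.3778 rad
q = Δφ/Δψ = 0.9947
d = R·√(Δφ² + q²Δλ²) = 6374·1.40163 = 8934 km

8934 km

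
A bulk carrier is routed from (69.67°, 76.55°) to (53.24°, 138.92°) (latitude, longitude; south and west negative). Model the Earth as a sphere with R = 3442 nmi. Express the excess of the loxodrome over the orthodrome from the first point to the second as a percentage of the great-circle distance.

Great circle: σ = 0.5592 rad → d_gc = Rσ = 1924.8 nmi
Rhumb: Δφ = -0.2868, Δλ = +1.0886, Δψ = -0.6169, q = Δφ/Δψ = 0.4648 → d_rh = R√(Δφ²+q²Δλ²) = 2001.9 nmi
Excess = (2001.9 − 1924.8) / 1924.8 = 77.1 / 1924.8 = 4.01% ≈ 4.0%

4.0%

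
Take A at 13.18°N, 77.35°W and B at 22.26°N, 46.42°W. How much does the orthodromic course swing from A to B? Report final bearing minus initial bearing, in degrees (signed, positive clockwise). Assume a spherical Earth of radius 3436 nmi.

At departure: θ₁ = atan2(sin Δλ cos φ₂, cos φ₁ sin φ₂ − sin φ₁ cos φ₂ cos Δλ) = 68.45°
At arrival: θ₂ = atan2(sin Δλ cos φ₁, −cos φ₂ sin φ₁ + sin φ₂ cos φ₁ cos Δλ) = 78.11°
Δθ = θ₂ − θ₁ = +9.7°

+9.7°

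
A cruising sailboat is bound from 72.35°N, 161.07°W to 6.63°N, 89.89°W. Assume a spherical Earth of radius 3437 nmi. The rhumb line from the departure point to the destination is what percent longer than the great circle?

3.3%

Great circle: σ = 1.3621 rad → d_gc = Rσ = 4681.6 nmi
Rhumb: Δφ = -1.1470, Δλ = +1.2423, Δψ = -1.7467, q = Δφ/Δψ = 0.6567 → d_rh = R√(Δφ²+q²Δλ²) = 4837.8 nmi
Excess = (4837.8 − 4681.6) / 4681.6 = 156.2 / 4681.6 = 3.34% ≈ 3.3%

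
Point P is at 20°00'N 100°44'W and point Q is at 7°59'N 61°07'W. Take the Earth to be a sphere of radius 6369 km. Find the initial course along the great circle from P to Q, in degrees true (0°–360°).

101.7°

N = sin Δλ·cos φ₂ = +0.6315;  D = cos φ₁ sin φ₂ − sin φ₁ cos φ₂ cos Δλ = -0.1304
initial course = atan2(N, D) = 101.67°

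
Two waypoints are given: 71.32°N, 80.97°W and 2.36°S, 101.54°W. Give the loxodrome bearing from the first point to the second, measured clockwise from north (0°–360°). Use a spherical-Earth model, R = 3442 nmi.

Δψ = ln[tan(π/4+φ₂/2)/tan(π/4+φ₁/2)] = -1.8462
Δλ = -0.3590 rad (taken the short way round)
course = atan2(Δλ, Δψ) = 191.00°

191.0°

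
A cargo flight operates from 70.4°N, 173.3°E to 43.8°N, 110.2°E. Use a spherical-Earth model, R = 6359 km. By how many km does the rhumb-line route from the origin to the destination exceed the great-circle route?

170 km

Great circle: cos σ = sin φ₁ sin φ₂ + cos φ₁ cos φ₂ cos Δλ,  σ = 0.7050 rad → d_gc = 4483.4 km
Rhumb line: Δψ = -0.9040, q = Δφ/Δψ = 0.5136, d_rh = R√(Δφ²+q²Δλ²) = 4653.1 km
Excess = 4653.1 − 4483.4 = 169.7 ≈ 170 km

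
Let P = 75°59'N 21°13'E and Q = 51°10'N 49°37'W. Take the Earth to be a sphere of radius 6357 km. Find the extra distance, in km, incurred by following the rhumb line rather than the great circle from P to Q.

215 km

Great circle: cos σ = sin φ₁ sin φ₂ + cos φ₁ cos φ₂ cos Δλ,  σ = 0.6340 rad → d_gc = 4030.6 km
Rhumb line: Δψ = -1.0534, q = Δφ/Δψ = 0.4112, d_rh = R√(Δφ²+q²Δλ²) = 4245.5 km
Excess = 4245.5 − 4030.6 = 214.9 ≈ 215 km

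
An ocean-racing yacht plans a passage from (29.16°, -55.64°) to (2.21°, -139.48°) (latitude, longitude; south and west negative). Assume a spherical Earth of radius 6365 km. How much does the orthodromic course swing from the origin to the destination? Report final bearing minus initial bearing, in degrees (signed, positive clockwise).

At departure: θ₁ = atan2(sin Δλ cos φ₂, cos φ₁ sin φ₂ − sin φ₁ cos φ₂ cos Δλ) = 268.93°
At arrival: θ₂ = atan2(sin Δλ cos φ₁, −cos φ₂ sin φ₁ + sin φ₂ cos φ₁ cos Δλ) = 240.90°
Δθ = θ₂ − θ₁ = -28.0°

-28.0°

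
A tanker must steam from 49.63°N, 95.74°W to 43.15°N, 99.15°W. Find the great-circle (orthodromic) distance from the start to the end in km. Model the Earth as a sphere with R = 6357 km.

cos σ = sin φ₁ sin φ₂ + cos φ₁ cos φ₂ cos Δλ
      = sin(49.63°)sin(43.15°) + cos(49.63°)cos(43.15°)cos(-3.41°) = 0.9928
σ = 6.892° → d = Rσ = 6357·0.12028 = 765 km

765 km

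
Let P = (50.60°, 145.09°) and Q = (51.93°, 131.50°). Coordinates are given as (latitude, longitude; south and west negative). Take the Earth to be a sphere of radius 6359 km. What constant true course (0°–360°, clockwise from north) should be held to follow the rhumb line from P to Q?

Δψ = ln[tan(π/4+φ₂/2)/tan(π/4+φ₁/2)] = +0.0371
Δλ = -0.2372 rad (taken the short way round)
course = atan2(Δλ, Δψ) = 278.89°

278.9°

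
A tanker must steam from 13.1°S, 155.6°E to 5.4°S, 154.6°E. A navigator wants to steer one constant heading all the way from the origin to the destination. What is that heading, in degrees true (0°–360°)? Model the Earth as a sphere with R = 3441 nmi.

352.7°

Meridional parts: M(φ₁)=-0.2307, M(φ₂)=-0.0944 → ΔM = +0.1363;  Δλ = -0.0175 rad
tan C = Δλ / ΔM = -0.1281 → C = 352.70°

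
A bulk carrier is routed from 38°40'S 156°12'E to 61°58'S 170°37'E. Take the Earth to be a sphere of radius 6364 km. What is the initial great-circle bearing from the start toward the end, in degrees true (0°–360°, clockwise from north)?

N = sin Δλ·cos φ₂ = +0.1170;  D = cos φ₁ sin φ₂ − sin φ₁ cos φ₂ cos Δλ = -0.4048
initial course = atan2(N, D) = 163.88°

163.9°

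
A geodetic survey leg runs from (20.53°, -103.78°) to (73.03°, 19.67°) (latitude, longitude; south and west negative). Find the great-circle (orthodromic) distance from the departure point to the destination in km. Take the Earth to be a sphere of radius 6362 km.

cos σ = sin φ₁ sin φ₂ + cos φ₁ cos φ₂ cos Δλ
      = sin(20.53°)sin(73.03°) + cos(20.53°)cos(73.03°)cos(123.45°) = 0.1848
σ = 79.353° → d = Rσ = 6362·1.38497 = 8811 km

8811 km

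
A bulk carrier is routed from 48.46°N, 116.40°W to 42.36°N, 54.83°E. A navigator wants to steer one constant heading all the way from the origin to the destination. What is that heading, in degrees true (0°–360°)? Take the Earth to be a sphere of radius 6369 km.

Δψ = ln[tan(π/4+φ₂/2)/tan(π/4+φ₁/2)] = -0.1519
Δλ = +2.9885 rad (taken the short way round)
course = atan2(Δλ, Δψ) = 92.91°

92.9°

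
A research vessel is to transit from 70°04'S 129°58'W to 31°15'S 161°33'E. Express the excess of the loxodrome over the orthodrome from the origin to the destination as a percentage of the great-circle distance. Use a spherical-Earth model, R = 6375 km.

Great circle: σ = 0.9340 rad → d_gc = Rσ = 5954.5 km
Rhumb: Δφ = +0.6775, Δλ = -1.1953, Δψ = +1.1642, q = Δφ/Δψ = 0.5819 → d_rh = R√(Δφ²+q²Δλ²) = 6190.0 km
Excess = (6190.0 − 5954.5) / 5954.5 = 235.5 / 5954.5 = 3.955% ≈ 4.0%

4.0%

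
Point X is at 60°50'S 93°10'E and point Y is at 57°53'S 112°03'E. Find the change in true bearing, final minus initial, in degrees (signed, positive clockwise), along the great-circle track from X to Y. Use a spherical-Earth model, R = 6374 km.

-16.3°

At departure: θ₁ = atan2(sin Δλ cos φ₂, cos φ₁ sin φ₂ − sin φ₁ cos φ₂ cos Δλ) = 81.25°
At arrival: θ₂ = atan2(sin Δλ cos φ₁, −cos φ₂ sin φ₁ + sin φ₂ cos φ₁ cos Δλ) = 64.96°
Δθ = θ₂ − θ₁ = -16.3°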